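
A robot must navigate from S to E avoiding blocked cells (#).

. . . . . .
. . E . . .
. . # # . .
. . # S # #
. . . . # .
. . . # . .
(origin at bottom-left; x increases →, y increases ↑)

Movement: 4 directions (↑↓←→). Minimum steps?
7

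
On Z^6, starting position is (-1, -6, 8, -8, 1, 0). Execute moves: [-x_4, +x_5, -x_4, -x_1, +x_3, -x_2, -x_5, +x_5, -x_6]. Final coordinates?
(-2, -7, 9, -10, 2, -1)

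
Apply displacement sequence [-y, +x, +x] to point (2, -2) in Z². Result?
(4, -3)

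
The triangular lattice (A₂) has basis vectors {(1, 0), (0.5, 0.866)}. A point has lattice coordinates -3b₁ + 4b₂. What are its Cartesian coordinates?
(-1, 3.464)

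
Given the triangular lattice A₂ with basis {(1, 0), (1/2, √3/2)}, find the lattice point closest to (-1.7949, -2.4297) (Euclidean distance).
(-1.5, -2.598)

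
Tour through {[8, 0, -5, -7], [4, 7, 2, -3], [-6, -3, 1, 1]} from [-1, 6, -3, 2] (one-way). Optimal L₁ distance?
66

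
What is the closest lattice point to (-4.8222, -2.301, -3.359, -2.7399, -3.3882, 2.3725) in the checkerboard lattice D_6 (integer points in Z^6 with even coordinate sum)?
(-5, -2, -3, -3, -3, 2)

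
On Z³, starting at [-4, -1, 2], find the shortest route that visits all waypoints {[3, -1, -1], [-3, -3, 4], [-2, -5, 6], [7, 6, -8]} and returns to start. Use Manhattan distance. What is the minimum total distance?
72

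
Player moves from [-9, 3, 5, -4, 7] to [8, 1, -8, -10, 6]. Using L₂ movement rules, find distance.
22.3383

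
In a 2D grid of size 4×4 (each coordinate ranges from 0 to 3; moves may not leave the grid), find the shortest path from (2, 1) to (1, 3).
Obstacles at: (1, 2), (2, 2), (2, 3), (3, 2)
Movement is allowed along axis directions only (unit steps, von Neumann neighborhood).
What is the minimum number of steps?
5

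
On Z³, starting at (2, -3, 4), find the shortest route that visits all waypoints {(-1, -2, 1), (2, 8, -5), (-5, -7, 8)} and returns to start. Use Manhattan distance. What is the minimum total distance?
70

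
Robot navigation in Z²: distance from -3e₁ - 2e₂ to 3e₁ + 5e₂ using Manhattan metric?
13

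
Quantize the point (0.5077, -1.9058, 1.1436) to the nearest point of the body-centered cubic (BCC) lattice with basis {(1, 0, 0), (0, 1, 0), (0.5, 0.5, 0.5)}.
(1, -2, 1)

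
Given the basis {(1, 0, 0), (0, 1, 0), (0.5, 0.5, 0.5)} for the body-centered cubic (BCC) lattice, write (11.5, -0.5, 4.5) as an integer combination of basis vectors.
7b₁ - 5b₂ + 9b₃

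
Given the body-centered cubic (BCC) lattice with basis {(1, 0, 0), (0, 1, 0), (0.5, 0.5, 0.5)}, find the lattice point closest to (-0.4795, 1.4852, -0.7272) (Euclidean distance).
(-0.5, 1.5, -0.5)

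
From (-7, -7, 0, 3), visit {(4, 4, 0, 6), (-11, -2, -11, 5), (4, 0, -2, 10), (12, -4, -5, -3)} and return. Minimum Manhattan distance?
124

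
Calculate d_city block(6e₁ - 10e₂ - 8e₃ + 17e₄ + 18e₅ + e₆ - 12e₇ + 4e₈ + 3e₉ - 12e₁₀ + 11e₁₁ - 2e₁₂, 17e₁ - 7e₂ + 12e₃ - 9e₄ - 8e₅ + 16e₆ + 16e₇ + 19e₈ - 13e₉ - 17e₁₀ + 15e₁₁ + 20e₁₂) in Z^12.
191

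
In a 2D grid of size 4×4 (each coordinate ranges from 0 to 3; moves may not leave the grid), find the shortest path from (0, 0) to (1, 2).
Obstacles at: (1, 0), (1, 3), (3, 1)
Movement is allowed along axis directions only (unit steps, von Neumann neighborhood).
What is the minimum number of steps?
3
(one shortest path: (0, 0) → (0, 1) → (1, 1) → (1, 2))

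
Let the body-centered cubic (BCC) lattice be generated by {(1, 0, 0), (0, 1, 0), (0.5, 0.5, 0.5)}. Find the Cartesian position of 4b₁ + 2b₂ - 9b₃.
(-0.5, -2.5, -4.5)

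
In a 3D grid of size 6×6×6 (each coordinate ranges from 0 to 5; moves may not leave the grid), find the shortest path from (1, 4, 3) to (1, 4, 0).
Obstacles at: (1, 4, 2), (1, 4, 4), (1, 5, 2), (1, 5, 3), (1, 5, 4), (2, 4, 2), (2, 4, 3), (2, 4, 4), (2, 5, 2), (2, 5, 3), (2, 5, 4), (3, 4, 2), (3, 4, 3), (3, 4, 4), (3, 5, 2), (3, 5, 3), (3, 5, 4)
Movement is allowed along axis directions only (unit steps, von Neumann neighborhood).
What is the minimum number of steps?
5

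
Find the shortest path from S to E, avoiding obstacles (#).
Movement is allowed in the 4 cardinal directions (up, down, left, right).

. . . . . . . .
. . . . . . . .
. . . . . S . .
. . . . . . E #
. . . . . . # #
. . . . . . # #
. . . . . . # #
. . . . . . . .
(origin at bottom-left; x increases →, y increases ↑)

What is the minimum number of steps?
2
(one shortest path: (5, 5) → (6, 5) → (6, 4))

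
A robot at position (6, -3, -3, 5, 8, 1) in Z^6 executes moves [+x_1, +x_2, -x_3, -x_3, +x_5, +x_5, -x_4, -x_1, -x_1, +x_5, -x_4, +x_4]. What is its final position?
(5, -2, -5, 4, 11, 1)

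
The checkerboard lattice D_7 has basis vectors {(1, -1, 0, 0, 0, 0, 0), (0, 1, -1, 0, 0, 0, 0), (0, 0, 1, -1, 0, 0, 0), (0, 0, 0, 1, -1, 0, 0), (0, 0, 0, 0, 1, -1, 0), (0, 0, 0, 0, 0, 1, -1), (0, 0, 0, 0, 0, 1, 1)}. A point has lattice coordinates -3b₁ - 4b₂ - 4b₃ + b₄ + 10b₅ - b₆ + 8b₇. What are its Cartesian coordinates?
(-3, -1, 0, 5, 9, -3, 9)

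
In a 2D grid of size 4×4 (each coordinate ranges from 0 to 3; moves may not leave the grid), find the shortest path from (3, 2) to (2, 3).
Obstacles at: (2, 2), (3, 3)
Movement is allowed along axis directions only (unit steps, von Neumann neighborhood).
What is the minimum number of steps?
6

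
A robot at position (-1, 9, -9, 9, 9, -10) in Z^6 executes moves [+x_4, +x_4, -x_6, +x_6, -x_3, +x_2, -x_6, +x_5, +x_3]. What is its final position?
(-1, 10, -9, 11, 10, -11)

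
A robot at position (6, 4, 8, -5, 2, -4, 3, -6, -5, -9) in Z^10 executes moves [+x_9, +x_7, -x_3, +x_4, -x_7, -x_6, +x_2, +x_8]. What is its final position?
(6, 5, 7, -4, 2, -5, 3, -5, -4, -9)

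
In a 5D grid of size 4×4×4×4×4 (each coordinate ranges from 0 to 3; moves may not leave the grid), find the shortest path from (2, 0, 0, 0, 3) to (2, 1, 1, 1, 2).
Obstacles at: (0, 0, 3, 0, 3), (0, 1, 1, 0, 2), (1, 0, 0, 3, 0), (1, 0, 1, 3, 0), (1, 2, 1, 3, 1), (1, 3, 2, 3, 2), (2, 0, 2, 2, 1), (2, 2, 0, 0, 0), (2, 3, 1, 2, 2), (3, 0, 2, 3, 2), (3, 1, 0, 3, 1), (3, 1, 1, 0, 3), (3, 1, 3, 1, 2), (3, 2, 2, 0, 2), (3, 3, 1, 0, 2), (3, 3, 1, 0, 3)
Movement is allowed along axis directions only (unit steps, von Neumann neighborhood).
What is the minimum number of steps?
4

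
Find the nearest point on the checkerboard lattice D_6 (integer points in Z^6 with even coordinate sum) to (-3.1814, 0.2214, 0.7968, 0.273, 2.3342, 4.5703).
(-3, 0, 1, 0, 2, 4)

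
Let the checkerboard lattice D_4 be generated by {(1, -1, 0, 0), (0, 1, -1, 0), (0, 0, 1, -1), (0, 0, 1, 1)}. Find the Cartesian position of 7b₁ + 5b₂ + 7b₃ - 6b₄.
(7, -2, -4, -13)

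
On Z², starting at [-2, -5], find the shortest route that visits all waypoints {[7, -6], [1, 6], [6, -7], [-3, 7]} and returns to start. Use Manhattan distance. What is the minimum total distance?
48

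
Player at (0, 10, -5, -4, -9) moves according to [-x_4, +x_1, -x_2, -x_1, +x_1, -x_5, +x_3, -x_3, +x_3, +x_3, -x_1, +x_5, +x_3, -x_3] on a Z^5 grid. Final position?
(0, 9, -3, -5, -9)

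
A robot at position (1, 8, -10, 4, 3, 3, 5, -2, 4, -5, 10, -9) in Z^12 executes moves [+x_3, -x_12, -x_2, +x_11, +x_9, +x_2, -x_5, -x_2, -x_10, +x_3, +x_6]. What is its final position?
(1, 7, -8, 4, 2, 4, 5, -2, 5, -6, 11, -10)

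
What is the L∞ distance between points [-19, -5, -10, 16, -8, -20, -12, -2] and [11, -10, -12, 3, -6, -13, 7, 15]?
30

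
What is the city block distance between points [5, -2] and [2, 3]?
8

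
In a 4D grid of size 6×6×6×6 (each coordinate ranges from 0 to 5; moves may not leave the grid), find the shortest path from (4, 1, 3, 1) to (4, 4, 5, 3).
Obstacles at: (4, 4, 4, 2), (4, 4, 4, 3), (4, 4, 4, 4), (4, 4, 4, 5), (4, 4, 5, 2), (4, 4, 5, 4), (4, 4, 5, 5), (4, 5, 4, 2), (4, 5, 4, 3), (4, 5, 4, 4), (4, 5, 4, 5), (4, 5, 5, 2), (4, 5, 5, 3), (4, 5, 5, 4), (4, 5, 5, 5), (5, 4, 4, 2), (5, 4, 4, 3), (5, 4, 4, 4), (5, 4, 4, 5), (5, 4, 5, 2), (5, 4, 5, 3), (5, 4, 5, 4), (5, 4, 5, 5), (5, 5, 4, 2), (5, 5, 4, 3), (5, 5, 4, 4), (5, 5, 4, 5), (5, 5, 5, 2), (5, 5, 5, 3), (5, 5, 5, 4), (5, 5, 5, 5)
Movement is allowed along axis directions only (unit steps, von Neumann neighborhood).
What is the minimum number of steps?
7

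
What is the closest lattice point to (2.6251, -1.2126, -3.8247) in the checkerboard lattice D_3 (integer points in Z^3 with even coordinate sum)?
(3, -1, -4)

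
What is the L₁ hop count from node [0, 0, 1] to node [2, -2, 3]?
6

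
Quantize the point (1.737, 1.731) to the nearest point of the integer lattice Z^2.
(2, 2)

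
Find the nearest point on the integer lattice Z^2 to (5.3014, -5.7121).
(5, -6)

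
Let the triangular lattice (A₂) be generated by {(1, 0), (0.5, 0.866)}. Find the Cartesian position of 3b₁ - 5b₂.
(0.5, -4.33)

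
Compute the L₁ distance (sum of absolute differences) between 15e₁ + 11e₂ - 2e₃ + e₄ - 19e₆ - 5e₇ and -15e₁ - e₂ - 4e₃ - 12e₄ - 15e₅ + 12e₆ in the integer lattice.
108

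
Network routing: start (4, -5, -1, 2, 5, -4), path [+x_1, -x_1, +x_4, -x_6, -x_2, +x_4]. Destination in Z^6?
(4, -6, -1, 4, 5, -5)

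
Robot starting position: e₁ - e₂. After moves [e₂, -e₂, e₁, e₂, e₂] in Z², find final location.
(2, 1)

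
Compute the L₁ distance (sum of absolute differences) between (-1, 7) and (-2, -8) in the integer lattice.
16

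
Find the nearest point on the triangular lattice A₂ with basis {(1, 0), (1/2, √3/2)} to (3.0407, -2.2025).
(3, -1.732)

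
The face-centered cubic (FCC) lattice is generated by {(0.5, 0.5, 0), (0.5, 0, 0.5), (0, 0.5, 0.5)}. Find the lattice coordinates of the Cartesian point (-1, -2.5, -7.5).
4b₁ - 6b₂ - 9b₃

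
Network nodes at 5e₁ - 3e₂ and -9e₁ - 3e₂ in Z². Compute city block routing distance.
14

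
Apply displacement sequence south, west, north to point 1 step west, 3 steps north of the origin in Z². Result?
(-2, 3)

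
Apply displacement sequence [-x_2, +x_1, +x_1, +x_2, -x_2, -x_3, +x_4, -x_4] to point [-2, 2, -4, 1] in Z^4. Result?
(0, 1, -5, 1)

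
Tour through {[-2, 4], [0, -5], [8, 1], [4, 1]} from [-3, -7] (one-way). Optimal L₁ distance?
29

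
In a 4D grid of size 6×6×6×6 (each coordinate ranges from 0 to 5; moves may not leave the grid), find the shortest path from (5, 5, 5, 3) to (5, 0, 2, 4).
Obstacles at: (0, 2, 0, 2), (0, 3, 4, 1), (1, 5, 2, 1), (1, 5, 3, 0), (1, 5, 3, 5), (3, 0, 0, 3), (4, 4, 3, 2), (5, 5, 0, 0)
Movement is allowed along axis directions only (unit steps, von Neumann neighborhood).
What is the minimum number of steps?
9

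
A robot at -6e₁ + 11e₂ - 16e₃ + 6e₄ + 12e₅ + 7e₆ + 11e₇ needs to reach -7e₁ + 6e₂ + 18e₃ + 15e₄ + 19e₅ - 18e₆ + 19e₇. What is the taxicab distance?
89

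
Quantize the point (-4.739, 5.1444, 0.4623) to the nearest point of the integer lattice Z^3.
(-5, 5, 0)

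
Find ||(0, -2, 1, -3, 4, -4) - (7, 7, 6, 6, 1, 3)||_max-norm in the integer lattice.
9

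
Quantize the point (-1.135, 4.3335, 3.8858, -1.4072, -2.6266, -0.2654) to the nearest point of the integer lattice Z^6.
(-1, 4, 4, -1, -3, 0)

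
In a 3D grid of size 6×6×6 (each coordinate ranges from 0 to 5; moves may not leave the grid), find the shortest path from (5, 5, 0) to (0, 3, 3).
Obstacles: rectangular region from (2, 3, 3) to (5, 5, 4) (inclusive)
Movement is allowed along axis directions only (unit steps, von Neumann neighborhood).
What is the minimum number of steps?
10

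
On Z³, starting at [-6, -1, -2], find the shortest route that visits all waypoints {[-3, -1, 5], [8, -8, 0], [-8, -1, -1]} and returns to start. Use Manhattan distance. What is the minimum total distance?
60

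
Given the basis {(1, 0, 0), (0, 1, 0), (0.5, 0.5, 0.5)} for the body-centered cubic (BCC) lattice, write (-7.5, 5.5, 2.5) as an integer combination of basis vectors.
-10b₁ + 3b₂ + 5b₃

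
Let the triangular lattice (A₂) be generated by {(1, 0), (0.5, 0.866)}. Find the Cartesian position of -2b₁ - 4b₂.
(-4, -3.464)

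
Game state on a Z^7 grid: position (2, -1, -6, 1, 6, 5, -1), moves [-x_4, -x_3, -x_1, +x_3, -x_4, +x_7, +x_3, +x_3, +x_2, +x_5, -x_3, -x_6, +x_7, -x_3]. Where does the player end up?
(1, 0, -6, -1, 7, 4, 1)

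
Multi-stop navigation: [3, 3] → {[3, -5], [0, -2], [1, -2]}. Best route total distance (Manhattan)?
14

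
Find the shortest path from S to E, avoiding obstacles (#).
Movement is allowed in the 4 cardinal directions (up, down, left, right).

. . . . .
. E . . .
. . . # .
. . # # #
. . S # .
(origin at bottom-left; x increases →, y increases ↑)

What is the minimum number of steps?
4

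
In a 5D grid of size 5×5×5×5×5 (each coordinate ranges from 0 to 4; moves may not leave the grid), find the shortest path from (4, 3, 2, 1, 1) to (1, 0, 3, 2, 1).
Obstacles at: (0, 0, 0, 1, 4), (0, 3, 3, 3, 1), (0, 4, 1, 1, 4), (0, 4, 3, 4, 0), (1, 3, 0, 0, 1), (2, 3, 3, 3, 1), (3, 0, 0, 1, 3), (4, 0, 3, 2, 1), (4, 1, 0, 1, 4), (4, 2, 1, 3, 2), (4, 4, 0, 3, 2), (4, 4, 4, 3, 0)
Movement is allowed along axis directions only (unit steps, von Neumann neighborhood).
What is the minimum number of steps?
8
(one shortest path: (4, 3, 2, 1, 1) → (3, 3, 2, 1, 1) → (2, 3, 2, 1, 1) → (1, 3, 2, 1, 1) → (1, 2, 2, 1, 1) → (1, 1, 2, 1, 1) → (1, 0, 2, 1, 1) → (1, 0, 3, 1, 1) → (1, 0, 3, 2, 1))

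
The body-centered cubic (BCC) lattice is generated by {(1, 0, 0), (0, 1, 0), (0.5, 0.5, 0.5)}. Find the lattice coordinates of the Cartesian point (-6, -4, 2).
-8b₁ - 6b₂ + 4b₃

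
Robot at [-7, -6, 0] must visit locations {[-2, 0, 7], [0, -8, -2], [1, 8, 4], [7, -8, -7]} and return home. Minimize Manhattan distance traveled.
88
(one optimal route: (-7, -6, 0) → (-2, 0, 7) → (1, 8, 4) → (7, -8, -7) → (0, -8, -2) → (-7, -6, 0))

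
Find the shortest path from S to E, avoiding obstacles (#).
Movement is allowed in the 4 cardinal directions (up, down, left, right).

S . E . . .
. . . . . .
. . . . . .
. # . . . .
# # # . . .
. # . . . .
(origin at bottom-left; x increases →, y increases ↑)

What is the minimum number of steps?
2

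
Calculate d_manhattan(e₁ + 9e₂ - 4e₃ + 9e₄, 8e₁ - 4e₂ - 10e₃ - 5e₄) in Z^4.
40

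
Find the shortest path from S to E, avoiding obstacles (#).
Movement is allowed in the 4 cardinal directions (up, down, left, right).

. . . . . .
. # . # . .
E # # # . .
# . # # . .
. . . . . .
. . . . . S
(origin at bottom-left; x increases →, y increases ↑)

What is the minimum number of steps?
12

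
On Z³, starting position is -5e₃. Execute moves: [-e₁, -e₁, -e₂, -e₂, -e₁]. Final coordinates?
(-3, -2, -5)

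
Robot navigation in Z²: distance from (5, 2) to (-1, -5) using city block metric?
13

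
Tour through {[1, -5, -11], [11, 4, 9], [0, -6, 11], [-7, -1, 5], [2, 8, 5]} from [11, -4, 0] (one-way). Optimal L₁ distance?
94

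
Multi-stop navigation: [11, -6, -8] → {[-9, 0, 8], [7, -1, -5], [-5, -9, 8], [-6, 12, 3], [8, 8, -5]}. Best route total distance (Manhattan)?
81
(one optimal route: (11, -6, -8) → (7, -1, -5) → (8, 8, -5) → (-6, 12, 3) → (-9, 0, 8) → (-5, -9, 8))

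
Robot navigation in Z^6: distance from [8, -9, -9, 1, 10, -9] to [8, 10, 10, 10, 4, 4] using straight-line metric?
31.749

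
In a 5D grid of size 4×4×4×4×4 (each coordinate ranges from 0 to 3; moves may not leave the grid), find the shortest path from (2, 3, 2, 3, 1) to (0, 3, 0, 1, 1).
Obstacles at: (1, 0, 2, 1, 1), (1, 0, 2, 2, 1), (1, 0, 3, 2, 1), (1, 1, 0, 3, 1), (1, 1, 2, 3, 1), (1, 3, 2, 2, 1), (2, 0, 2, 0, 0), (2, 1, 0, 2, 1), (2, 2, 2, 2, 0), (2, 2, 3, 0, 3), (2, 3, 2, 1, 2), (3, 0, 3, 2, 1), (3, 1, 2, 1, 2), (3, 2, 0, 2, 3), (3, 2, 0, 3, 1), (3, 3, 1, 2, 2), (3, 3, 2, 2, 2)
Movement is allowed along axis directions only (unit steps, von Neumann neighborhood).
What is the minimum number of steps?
6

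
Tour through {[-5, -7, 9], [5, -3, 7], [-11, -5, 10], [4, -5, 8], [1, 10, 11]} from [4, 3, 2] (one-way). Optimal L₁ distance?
65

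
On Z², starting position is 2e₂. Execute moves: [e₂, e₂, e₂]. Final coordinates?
(0, 5)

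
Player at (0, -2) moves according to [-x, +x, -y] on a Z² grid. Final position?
(0, -3)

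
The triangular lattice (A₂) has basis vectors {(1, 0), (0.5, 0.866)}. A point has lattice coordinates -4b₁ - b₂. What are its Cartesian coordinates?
(-4.5, -0.866)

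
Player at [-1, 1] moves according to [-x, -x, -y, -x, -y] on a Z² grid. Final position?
(-4, -1)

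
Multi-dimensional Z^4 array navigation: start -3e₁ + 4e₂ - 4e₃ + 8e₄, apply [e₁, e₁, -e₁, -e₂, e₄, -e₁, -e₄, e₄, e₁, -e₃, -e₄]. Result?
(-2, 3, -5, 8)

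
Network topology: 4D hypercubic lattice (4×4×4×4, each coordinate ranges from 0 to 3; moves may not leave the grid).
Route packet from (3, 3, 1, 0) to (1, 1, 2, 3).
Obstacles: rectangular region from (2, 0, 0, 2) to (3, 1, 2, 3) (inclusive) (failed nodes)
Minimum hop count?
8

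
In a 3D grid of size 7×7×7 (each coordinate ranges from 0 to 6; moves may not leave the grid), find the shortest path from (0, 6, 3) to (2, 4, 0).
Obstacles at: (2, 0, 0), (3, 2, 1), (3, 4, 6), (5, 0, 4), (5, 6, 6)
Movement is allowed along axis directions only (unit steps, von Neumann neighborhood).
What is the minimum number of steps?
7
(one shortest path: (0, 6, 3) → (1, 6, 3) → (2, 6, 3) → (2, 5, 3) → (2, 4, 3) → (2, 4, 2) → (2, 4, 1) → (2, 4, 0))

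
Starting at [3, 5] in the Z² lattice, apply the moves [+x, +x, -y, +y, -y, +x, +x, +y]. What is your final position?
(7, 5)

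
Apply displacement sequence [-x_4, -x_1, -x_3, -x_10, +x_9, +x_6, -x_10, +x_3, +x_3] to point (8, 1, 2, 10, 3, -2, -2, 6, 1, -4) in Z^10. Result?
(7, 1, 3, 9, 3, -1, -2, 6, 2, -6)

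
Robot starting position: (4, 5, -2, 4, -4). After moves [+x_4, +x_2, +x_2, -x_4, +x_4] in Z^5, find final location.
(4, 7, -2, 5, -4)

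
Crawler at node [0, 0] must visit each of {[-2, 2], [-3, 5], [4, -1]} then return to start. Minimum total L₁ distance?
26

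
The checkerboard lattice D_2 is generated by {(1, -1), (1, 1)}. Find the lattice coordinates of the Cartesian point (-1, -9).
4b₁ - 5b₂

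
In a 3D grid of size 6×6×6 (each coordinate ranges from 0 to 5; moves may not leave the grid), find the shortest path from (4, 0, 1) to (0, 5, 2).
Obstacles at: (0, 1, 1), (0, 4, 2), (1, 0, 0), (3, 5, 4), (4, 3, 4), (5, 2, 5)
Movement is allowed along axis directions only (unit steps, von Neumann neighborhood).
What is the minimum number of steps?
10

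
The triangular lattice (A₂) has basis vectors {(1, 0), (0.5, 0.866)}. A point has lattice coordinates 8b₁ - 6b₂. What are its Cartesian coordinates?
(5, -5.196)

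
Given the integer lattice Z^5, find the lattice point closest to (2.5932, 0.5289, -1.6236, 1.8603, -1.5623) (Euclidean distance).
(3, 1, -2, 2, -2)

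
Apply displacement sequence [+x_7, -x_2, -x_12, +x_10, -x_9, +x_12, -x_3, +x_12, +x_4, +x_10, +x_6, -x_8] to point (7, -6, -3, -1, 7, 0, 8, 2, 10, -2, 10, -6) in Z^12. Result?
(7, -7, -4, 0, 7, 1, 9, 1, 9, 0, 10, -5)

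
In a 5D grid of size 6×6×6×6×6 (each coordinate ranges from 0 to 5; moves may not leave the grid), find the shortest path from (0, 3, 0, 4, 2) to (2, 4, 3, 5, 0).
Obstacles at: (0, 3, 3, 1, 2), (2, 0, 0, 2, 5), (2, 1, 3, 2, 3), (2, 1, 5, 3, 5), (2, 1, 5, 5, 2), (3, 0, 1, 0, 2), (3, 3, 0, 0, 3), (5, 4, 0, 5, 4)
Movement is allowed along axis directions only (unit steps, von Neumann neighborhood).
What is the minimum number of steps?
9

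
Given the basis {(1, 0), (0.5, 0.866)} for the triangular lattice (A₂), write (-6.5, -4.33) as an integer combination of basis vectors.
-4b₁ - 5b₂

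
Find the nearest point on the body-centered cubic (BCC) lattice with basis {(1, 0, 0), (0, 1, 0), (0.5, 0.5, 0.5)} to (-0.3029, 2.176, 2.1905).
(0, 2, 2)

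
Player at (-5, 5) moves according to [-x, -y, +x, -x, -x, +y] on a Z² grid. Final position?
(-7, 5)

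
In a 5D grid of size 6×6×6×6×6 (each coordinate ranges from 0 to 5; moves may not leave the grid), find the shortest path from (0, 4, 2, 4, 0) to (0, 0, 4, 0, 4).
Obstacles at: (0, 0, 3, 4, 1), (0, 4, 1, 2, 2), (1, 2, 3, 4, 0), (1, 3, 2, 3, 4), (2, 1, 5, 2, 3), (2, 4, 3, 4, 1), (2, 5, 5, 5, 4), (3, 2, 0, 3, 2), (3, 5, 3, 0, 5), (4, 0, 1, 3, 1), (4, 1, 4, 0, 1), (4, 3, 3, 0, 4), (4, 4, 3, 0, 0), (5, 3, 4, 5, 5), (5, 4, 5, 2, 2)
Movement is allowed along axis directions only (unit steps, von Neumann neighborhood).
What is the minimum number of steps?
14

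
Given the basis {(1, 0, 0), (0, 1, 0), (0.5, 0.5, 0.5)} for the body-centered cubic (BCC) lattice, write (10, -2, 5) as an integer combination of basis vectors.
5b₁ - 7b₂ + 10b₃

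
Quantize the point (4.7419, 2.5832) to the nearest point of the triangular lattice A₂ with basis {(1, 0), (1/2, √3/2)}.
(4.5, 2.598)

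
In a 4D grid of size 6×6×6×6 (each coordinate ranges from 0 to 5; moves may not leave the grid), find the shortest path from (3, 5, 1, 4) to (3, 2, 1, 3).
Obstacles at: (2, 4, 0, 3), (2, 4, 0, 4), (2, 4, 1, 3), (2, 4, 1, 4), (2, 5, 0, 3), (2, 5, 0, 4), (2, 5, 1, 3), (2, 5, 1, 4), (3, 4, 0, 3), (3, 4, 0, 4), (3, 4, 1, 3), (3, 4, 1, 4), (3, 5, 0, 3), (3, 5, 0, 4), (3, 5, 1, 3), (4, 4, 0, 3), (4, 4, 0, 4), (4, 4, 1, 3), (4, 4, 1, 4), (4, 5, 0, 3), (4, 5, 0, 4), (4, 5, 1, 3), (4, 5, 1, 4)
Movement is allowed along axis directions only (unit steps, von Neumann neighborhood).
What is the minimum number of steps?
6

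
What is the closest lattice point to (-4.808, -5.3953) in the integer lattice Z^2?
(-5, -5)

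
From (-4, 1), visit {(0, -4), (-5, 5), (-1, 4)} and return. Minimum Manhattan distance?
28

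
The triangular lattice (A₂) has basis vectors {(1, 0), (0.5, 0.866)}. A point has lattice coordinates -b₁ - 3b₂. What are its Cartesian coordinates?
(-2.5, -2.598)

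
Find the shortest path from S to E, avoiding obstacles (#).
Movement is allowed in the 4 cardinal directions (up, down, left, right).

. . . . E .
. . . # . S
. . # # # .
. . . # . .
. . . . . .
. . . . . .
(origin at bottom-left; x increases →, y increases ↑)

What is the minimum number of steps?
2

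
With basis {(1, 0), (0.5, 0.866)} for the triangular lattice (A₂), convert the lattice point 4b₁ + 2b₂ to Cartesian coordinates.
(5, 1.732)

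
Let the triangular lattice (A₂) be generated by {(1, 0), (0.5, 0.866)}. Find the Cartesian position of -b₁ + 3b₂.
(0.5, 2.598)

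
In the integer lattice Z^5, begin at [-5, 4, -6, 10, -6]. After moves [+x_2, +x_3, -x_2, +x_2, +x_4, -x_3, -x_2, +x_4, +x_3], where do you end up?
(-5, 4, -5, 12, -6)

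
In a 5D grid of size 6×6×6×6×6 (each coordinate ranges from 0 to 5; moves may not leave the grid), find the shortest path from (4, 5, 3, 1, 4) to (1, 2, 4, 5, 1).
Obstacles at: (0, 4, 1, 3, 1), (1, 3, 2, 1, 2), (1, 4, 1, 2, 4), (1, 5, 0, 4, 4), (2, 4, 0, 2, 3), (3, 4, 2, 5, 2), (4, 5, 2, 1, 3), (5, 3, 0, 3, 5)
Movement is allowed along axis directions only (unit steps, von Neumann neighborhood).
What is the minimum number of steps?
14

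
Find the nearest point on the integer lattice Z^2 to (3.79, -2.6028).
(4, -3)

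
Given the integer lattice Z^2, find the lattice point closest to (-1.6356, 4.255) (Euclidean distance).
(-2, 4)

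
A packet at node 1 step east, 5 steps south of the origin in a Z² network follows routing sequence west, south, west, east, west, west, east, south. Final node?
(-1, -7)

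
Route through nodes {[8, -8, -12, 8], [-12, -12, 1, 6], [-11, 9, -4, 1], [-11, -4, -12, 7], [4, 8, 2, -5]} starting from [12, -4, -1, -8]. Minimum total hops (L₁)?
133
(one optimal route: (12, -4, -1, -8) → (4, 8, 2, -5) → (-11, 9, -4, 1) → (-12, -12, 1, 6) → (-11, -4, -12, 7) → (8, -8, -12, 8))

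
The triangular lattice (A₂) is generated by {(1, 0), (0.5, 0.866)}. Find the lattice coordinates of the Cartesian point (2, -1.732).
3b₁ - 2b₂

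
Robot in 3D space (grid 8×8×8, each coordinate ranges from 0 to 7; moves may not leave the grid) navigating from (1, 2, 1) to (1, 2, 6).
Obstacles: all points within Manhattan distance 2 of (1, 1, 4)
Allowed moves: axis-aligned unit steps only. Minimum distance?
9
(one shortest path: (1, 2, 1) → (0, 2, 1) → (0, 3, 1) → (0, 3, 2) → (0, 3, 3) → (0, 3, 4) → (0, 3, 5) → (1, 3, 5) → (1, 3, 6) → (1, 2, 6))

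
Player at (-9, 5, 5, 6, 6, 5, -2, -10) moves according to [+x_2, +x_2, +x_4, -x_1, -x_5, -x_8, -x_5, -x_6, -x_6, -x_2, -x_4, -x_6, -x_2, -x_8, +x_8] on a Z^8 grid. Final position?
(-10, 5, 5, 6, 4, 2, -2, -11)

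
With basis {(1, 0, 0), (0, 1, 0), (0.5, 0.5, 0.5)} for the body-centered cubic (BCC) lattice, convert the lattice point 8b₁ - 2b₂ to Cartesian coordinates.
(8, -2, 0)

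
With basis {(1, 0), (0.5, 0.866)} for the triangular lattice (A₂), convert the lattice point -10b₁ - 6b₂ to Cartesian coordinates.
(-13, -5.196)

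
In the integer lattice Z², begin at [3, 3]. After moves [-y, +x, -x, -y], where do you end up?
(3, 1)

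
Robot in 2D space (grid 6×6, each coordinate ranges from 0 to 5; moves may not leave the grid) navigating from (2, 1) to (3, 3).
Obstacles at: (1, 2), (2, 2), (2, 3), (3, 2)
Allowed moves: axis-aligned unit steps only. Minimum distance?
5
(one shortest path: (2, 1) → (3, 1) → (4, 1) → (4, 2) → (4, 3) → (3, 3))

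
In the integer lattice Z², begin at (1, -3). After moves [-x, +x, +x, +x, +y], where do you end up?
(3, -2)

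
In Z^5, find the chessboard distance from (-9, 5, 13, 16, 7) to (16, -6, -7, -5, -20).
27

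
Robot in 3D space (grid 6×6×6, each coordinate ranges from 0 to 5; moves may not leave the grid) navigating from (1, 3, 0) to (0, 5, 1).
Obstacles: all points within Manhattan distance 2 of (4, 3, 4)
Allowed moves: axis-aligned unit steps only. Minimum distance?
4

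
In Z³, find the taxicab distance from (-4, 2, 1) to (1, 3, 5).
10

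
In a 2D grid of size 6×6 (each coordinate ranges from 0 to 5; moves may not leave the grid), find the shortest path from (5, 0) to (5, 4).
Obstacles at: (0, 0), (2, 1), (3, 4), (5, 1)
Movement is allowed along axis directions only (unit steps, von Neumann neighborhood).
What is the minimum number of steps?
6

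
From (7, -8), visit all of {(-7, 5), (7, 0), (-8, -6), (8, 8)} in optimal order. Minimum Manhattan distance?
47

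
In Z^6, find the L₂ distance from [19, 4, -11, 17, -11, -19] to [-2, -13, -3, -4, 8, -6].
42.0119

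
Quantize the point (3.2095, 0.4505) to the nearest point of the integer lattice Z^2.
(3, 0)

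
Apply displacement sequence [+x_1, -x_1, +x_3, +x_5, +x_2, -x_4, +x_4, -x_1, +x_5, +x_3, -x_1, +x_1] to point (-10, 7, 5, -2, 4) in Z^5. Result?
(-11, 8, 7, -2, 6)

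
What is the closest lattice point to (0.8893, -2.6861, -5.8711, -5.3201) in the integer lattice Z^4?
(1, -3, -6, -5)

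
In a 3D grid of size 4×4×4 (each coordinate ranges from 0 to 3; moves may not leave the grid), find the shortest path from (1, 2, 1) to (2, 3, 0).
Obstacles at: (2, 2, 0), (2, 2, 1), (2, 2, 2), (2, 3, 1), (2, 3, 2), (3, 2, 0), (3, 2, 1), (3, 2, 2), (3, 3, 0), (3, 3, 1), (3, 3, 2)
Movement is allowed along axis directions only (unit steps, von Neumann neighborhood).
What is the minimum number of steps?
3
(one shortest path: (1, 2, 1) → (1, 3, 1) → (1, 3, 0) → (2, 3, 0))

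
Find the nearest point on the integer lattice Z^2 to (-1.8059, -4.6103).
(-2, -5)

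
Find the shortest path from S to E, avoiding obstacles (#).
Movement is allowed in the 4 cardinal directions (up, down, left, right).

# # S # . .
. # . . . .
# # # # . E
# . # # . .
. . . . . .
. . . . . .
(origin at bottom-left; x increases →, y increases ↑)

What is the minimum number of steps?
5
(one shortest path: (2, 5) → (2, 4) → (3, 4) → (4, 4) → (5, 4) → (5, 3))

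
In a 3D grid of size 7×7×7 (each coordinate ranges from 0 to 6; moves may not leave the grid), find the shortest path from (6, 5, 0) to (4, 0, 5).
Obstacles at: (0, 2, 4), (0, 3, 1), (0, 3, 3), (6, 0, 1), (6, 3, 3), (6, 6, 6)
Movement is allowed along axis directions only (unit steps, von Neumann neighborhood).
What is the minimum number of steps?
12
(one shortest path: (6, 5, 0) → (5, 5, 0) → (4, 5, 0) → (4, 4, 0) → (4, 3, 0) → (4, 2, 0) → (4, 1, 0) → (4, 0, 0) → (4, 0, 1) → (4, 0, 2) → (4, 0, 3) → (4, 0, 4) → (4, 0, 5))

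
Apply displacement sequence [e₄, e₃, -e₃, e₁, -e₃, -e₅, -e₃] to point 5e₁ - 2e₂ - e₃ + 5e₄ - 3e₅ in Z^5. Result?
(6, -2, -3, 6, -4)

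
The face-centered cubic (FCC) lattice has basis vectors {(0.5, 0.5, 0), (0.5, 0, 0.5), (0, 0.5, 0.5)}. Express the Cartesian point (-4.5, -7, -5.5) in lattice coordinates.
-6b₁ - 3b₂ - 8b₃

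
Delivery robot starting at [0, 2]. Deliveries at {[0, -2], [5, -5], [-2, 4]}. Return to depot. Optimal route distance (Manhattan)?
32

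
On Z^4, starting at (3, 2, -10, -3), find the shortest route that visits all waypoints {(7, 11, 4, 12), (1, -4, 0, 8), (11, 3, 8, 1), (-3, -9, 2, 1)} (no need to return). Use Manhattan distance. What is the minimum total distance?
105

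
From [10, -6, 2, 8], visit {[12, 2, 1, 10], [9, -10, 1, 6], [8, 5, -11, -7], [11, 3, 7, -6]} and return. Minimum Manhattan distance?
110
(one optimal route: (10, -6, 2, 8) → (12, 2, 1, 10) → (11, 3, 7, -6) → (8, 5, -11, -7) → (9, -10, 1, 6) → (10, -6, 2, 8))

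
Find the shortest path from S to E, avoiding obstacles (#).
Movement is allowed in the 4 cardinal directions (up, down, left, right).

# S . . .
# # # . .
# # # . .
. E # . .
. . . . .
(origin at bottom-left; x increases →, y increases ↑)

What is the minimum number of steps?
9
(one shortest path: (1, 4) → (2, 4) → (3, 4) → (3, 3) → (3, 2) → (3, 1) → (3, 0) → (2, 0) → (1, 0) → (1, 1))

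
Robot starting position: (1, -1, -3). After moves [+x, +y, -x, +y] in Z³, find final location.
(1, 1, -3)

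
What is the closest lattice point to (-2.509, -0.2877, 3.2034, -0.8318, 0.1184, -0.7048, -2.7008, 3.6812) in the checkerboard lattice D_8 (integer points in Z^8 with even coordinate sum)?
(-2, 0, 3, -1, 0, -1, -3, 4)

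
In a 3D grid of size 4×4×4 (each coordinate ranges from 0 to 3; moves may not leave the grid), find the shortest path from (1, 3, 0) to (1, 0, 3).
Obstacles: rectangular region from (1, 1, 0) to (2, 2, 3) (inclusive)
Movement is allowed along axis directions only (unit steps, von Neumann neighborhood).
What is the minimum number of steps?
8
(one shortest path: (1, 3, 0) → (0, 3, 0) → (0, 2, 0) → (0, 1, 0) → (0, 0, 0) → (1, 0, 0) → (1, 0, 1) → (1, 0, 2) → (1, 0, 3))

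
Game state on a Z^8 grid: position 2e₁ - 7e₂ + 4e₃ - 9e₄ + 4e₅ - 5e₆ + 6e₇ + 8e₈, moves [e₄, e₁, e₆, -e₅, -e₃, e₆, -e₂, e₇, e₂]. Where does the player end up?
(3, -7, 3, -8, 3, -3, 7, 8)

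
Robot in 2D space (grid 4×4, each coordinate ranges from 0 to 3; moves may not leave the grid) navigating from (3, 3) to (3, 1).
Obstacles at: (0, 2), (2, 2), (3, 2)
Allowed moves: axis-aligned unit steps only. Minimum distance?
6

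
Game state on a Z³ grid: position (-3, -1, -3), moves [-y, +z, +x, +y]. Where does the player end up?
(-2, -1, -2)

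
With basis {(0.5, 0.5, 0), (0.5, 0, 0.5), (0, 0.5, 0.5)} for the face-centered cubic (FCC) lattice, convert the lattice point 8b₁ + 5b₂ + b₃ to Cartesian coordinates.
(6.5, 4.5, 3)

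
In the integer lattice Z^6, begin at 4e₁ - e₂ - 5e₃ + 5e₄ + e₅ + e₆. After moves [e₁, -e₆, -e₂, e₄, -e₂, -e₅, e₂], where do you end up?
(5, -2, -5, 6, 0, 0)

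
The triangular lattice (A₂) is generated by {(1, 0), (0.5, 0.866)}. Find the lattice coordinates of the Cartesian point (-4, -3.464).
-2b₁ - 4b₂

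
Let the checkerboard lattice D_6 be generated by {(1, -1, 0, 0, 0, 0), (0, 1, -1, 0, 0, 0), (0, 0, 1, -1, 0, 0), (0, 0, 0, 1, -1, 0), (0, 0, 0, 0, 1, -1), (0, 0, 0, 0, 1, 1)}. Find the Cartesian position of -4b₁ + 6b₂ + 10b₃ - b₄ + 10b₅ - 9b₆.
(-4, 10, 4, -11, 2, -19)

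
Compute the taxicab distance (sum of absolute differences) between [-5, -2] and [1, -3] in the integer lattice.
7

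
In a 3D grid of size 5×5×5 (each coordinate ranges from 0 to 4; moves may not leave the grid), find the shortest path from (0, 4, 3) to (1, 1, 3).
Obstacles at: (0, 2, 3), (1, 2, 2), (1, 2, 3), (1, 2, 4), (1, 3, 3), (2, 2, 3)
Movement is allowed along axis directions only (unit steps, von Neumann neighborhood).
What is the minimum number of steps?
6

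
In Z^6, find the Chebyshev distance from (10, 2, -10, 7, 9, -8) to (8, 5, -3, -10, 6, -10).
17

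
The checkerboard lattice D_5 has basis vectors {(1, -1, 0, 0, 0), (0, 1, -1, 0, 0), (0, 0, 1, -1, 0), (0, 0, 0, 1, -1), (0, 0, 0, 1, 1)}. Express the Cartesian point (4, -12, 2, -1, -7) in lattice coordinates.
4b₁ - 8b₂ - 6b₃ - 7b₅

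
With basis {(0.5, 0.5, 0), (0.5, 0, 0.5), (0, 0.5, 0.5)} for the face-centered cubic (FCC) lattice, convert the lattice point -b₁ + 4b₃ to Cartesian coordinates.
(-0.5, 1.5, 2)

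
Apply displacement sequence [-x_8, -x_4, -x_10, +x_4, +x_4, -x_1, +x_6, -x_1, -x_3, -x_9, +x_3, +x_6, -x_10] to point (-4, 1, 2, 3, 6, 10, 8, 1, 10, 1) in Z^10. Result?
(-6, 1, 2, 4, 6, 12, 8, 0, 9, -1)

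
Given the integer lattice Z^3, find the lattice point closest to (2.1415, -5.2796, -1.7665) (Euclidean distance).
(2, -5, -2)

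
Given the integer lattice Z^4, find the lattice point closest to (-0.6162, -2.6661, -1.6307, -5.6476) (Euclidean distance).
(-1, -3, -2, -6)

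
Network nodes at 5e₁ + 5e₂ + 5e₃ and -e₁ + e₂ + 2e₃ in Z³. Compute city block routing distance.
13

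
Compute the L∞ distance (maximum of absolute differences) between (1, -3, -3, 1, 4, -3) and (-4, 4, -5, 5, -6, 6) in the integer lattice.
10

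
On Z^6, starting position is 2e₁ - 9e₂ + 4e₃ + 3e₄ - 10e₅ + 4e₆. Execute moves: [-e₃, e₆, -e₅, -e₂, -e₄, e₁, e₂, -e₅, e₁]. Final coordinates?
(4, -9, 3, 2, -12, 5)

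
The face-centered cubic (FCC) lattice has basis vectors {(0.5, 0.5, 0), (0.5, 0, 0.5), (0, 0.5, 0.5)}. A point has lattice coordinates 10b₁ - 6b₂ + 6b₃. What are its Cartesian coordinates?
(2, 8, 0)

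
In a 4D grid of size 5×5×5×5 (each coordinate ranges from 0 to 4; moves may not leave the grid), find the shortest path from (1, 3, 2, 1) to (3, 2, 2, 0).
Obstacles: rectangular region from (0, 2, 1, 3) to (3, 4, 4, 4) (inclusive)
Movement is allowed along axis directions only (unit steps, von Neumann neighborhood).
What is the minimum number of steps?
4
(one shortest path: (1, 3, 2, 1) → (2, 3, 2, 1) → (3, 3, 2, 1) → (3, 2, 2, 1) → (3, 2, 2, 0))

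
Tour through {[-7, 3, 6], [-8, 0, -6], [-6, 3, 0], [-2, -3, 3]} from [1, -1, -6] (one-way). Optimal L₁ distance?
42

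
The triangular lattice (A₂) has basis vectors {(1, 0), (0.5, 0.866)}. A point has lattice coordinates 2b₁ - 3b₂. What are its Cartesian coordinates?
(0.5, -2.598)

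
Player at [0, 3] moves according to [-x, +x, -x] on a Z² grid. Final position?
(-1, 3)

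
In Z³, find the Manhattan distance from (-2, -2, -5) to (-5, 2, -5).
7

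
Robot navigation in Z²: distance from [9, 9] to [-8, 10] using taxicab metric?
18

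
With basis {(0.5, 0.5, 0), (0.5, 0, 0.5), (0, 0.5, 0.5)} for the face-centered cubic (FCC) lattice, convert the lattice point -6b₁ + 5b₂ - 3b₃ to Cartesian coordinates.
(-0.5, -4.5, 1)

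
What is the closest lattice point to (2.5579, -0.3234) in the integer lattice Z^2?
(3, 0)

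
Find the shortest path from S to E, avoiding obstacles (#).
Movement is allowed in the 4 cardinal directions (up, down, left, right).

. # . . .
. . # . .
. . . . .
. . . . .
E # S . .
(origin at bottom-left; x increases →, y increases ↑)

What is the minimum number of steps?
4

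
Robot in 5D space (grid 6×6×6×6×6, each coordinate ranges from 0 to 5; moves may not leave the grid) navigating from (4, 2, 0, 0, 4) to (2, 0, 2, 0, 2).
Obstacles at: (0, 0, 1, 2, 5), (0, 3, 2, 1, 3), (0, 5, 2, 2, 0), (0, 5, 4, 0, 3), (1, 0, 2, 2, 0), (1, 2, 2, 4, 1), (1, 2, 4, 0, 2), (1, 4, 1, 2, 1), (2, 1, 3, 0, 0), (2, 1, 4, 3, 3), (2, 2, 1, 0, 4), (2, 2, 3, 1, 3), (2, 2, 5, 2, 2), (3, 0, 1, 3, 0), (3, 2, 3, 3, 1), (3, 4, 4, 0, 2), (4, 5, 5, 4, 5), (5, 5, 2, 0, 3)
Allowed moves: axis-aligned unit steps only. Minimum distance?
8
(one shortest path: (4, 2, 0, 0, 4) → (3, 2, 0, 0, 4) → (2, 2, 0, 0, 4) → (2, 1, 0, 0, 4) → (2, 0, 0, 0, 4) → (2, 0, 1, 0, 4) → (2, 0, 2, 0, 4) → (2, 0, 2, 0, 3) → (2, 0, 2, 0, 2))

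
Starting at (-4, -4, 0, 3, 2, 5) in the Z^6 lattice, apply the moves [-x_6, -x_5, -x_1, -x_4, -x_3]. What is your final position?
(-5, -4, -1, 2, 1, 4)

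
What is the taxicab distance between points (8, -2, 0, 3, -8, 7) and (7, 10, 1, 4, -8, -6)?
28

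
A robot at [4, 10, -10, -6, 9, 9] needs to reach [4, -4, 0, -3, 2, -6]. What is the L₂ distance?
24.0624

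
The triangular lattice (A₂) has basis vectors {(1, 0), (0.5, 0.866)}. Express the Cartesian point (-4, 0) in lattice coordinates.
-4b₁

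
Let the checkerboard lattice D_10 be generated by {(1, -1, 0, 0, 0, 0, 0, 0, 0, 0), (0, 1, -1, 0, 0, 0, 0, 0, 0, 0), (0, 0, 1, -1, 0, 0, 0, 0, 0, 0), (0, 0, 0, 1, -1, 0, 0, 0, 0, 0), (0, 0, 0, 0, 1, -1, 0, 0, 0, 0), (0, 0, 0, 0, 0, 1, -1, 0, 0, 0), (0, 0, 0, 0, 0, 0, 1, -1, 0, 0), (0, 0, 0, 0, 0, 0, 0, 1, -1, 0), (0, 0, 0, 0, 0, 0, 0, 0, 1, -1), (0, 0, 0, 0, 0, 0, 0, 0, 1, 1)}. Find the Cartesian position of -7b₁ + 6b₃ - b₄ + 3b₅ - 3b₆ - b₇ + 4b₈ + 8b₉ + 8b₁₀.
(-7, 7, 6, -7, 4, -6, 2, 5, 12, 0)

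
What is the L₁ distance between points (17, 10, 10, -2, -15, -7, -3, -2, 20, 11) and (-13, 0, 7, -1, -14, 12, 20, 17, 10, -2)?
129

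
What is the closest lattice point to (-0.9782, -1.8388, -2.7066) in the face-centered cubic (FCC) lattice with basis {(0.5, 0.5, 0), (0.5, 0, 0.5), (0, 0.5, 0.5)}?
(-1, -2, -3)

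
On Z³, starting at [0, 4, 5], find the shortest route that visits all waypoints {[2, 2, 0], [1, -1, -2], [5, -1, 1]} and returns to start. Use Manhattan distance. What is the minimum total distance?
36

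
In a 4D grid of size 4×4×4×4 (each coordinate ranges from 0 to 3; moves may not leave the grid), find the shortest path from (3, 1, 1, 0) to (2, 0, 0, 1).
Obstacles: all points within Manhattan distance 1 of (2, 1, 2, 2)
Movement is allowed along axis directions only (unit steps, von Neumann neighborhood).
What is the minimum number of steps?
4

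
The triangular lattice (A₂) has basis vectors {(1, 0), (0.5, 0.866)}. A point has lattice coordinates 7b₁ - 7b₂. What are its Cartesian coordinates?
(3.5, -6.062)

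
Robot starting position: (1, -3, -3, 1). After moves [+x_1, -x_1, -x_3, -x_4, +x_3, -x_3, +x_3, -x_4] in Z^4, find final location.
(1, -3, -3, -1)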